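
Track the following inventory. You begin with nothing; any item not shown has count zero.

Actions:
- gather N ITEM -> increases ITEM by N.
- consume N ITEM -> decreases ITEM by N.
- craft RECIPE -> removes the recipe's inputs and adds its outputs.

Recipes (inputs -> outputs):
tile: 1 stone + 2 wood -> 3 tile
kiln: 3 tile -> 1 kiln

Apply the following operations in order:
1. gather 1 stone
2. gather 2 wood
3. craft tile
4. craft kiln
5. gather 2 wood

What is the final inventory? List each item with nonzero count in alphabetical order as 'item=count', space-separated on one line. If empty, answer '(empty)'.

After 1 (gather 1 stone): stone=1
After 2 (gather 2 wood): stone=1 wood=2
After 3 (craft tile): tile=3
After 4 (craft kiln): kiln=1
After 5 (gather 2 wood): kiln=1 wood=2

Answer: kiln=1 wood=2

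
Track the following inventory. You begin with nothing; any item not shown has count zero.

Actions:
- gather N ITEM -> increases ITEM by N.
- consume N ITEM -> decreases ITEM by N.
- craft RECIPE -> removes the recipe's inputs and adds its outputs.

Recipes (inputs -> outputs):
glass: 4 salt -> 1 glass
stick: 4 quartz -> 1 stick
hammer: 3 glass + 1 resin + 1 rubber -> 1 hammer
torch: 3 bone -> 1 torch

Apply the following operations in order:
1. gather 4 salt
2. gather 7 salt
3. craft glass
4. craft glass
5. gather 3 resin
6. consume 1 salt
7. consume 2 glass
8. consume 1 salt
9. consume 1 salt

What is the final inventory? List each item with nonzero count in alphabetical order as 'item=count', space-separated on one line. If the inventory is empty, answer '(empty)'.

After 1 (gather 4 salt): salt=4
After 2 (gather 7 salt): salt=11
After 3 (craft glass): glass=1 salt=7
After 4 (craft glass): glass=2 salt=3
After 5 (gather 3 resin): glass=2 resin=3 salt=3
After 6 (consume 1 salt): glass=2 resin=3 salt=2
After 7 (consume 2 glass): resin=3 salt=2
After 8 (consume 1 salt): resin=3 salt=1
After 9 (consume 1 salt): resin=3

Answer: resin=3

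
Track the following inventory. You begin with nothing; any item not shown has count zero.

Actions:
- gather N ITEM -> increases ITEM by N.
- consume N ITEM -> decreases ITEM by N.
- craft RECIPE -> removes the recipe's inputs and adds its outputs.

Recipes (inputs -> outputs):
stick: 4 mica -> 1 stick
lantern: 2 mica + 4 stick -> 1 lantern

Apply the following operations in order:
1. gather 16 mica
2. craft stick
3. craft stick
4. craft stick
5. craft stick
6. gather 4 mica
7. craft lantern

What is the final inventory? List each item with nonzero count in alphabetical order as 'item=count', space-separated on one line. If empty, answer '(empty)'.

Answer: lantern=1 mica=2

Derivation:
After 1 (gather 16 mica): mica=16
After 2 (craft stick): mica=12 stick=1
After 3 (craft stick): mica=8 stick=2
After 4 (craft stick): mica=4 stick=3
After 5 (craft stick): stick=4
After 6 (gather 4 mica): mica=4 stick=4
After 7 (craft lantern): lantern=1 mica=2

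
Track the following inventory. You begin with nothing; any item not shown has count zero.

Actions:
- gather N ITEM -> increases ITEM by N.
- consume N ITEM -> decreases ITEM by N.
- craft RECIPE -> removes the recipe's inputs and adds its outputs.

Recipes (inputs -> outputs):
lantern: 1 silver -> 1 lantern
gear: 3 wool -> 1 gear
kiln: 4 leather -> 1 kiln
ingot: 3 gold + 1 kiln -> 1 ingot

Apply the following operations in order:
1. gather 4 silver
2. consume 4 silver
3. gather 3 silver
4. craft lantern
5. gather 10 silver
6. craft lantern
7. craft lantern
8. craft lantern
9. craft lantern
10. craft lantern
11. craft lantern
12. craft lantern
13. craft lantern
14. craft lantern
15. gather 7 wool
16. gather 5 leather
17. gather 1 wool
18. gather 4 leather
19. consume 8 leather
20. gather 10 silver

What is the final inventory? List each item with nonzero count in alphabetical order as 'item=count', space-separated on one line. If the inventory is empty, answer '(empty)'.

Answer: lantern=10 leather=1 silver=13 wool=8

Derivation:
After 1 (gather 4 silver): silver=4
After 2 (consume 4 silver): (empty)
After 3 (gather 3 silver): silver=3
After 4 (craft lantern): lantern=1 silver=2
After 5 (gather 10 silver): lantern=1 silver=12
After 6 (craft lantern): lantern=2 silver=11
After 7 (craft lantern): lantern=3 silver=10
After 8 (craft lantern): lantern=4 silver=9
After 9 (craft lantern): lantern=5 silver=8
After 10 (craft lantern): lantern=6 silver=7
After 11 (craft lantern): lantern=7 silver=6
After 12 (craft lantern): lantern=8 silver=5
After 13 (craft lantern): lantern=9 silver=4
After 14 (craft lantern): lantern=10 silver=3
After 15 (gather 7 wool): lantern=10 silver=3 wool=7
After 16 (gather 5 leather): lantern=10 leather=5 silver=3 wool=7
After 17 (gather 1 wool): lantern=10 leather=5 silver=3 wool=8
After 18 (gather 4 leather): lantern=10 leather=9 silver=3 wool=8
After 19 (consume 8 leather): lantern=10 leather=1 silver=3 wool=8
After 20 (gather 10 silver): lantern=10 leather=1 silver=13 wool=8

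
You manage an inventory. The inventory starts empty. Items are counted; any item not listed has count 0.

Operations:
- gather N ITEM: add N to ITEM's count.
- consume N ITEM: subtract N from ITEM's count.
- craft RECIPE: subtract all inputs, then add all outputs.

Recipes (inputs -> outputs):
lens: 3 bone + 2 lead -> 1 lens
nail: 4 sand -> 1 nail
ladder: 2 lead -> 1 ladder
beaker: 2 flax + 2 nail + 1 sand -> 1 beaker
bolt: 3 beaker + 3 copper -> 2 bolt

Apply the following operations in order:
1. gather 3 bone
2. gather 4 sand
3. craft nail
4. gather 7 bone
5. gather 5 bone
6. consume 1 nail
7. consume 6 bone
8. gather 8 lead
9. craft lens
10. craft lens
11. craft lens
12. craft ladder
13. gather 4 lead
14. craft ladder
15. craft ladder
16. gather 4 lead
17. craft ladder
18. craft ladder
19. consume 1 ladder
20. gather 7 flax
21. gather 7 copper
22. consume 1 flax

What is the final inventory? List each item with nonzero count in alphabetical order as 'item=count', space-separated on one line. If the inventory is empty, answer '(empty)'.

After 1 (gather 3 bone): bone=3
After 2 (gather 4 sand): bone=3 sand=4
After 3 (craft nail): bone=3 nail=1
After 4 (gather 7 bone): bone=10 nail=1
After 5 (gather 5 bone): bone=15 nail=1
After 6 (consume 1 nail): bone=15
After 7 (consume 6 bone): bone=9
After 8 (gather 8 lead): bone=9 lead=8
After 9 (craft lens): bone=6 lead=6 lens=1
After 10 (craft lens): bone=3 lead=4 lens=2
After 11 (craft lens): lead=2 lens=3
After 12 (craft ladder): ladder=1 lens=3
After 13 (gather 4 lead): ladder=1 lead=4 lens=3
After 14 (craft ladder): ladder=2 lead=2 lens=3
After 15 (craft ladder): ladder=3 lens=3
After 16 (gather 4 lead): ladder=3 lead=4 lens=3
After 17 (craft ladder): ladder=4 lead=2 lens=3
After 18 (craft ladder): ladder=5 lens=3
After 19 (consume 1 ladder): ladder=4 lens=3
After 20 (gather 7 flax): flax=7 ladder=4 lens=3
After 21 (gather 7 copper): copper=7 flax=7 ladder=4 lens=3
After 22 (consume 1 flax): copper=7 flax=6 ladder=4 lens=3

Answer: copper=7 flax=6 ladder=4 lens=3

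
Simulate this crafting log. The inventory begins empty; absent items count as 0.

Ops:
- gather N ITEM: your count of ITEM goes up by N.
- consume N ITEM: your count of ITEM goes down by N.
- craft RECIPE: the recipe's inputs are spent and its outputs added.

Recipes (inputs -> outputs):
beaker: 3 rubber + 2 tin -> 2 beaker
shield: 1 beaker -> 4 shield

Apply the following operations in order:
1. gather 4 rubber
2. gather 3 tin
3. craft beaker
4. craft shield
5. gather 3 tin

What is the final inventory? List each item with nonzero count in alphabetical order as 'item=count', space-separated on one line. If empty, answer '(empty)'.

Answer: beaker=1 rubber=1 shield=4 tin=4

Derivation:
After 1 (gather 4 rubber): rubber=4
After 2 (gather 3 tin): rubber=4 tin=3
After 3 (craft beaker): beaker=2 rubber=1 tin=1
After 4 (craft shield): beaker=1 rubber=1 shield=4 tin=1
After 5 (gather 3 tin): beaker=1 rubber=1 shield=4 tin=4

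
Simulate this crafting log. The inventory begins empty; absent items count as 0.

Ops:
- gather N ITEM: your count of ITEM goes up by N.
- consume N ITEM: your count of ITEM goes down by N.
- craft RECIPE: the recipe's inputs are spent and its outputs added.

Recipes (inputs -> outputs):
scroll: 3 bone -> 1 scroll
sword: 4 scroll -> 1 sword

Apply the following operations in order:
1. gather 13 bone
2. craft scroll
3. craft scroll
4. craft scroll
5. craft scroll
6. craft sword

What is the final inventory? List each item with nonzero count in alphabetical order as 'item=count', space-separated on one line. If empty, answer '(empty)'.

Answer: bone=1 sword=1

Derivation:
After 1 (gather 13 bone): bone=13
After 2 (craft scroll): bone=10 scroll=1
After 3 (craft scroll): bone=7 scroll=2
After 4 (craft scroll): bone=4 scroll=3
After 5 (craft scroll): bone=1 scroll=4
After 6 (craft sword): bone=1 sword=1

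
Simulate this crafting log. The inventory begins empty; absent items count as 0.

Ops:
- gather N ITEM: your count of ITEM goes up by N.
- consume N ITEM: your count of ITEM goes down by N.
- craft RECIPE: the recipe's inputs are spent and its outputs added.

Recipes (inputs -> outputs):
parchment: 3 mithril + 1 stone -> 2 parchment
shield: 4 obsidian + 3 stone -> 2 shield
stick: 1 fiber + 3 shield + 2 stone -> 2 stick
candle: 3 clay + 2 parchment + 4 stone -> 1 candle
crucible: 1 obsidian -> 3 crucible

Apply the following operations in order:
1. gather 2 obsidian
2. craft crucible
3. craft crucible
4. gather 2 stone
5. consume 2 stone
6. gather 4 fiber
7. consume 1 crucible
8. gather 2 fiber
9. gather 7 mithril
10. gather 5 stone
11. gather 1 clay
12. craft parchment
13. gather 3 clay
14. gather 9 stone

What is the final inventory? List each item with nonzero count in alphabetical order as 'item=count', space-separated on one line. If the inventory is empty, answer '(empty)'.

Answer: clay=4 crucible=5 fiber=6 mithril=4 parchment=2 stone=13

Derivation:
After 1 (gather 2 obsidian): obsidian=2
After 2 (craft crucible): crucible=3 obsidian=1
After 3 (craft crucible): crucible=6
After 4 (gather 2 stone): crucible=6 stone=2
After 5 (consume 2 stone): crucible=6
After 6 (gather 4 fiber): crucible=6 fiber=4
After 7 (consume 1 crucible): crucible=5 fiber=4
After 8 (gather 2 fiber): crucible=5 fiber=6
After 9 (gather 7 mithril): crucible=5 fiber=6 mithril=7
After 10 (gather 5 stone): crucible=5 fiber=6 mithril=7 stone=5
After 11 (gather 1 clay): clay=1 crucible=5 fiber=6 mithril=7 stone=5
After 12 (craft parchment): clay=1 crucible=5 fiber=6 mithril=4 parchment=2 stone=4
After 13 (gather 3 clay): clay=4 crucible=5 fiber=6 mithril=4 parchment=2 stone=4
After 14 (gather 9 stone): clay=4 crucible=5 fiber=6 mithril=4 parchment=2 stone=13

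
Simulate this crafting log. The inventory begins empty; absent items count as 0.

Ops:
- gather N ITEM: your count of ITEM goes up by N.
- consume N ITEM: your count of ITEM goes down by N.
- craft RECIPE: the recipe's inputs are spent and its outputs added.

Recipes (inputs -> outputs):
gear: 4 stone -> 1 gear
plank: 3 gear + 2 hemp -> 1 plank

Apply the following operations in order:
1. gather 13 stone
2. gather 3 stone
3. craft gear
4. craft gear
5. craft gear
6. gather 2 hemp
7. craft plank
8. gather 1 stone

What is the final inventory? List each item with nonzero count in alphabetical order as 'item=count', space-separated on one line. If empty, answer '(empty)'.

Answer: plank=1 stone=5

Derivation:
After 1 (gather 13 stone): stone=13
After 2 (gather 3 stone): stone=16
After 3 (craft gear): gear=1 stone=12
After 4 (craft gear): gear=2 stone=8
After 5 (craft gear): gear=3 stone=4
After 6 (gather 2 hemp): gear=3 hemp=2 stone=4
After 7 (craft plank): plank=1 stone=4
After 8 (gather 1 stone): plank=1 stone=5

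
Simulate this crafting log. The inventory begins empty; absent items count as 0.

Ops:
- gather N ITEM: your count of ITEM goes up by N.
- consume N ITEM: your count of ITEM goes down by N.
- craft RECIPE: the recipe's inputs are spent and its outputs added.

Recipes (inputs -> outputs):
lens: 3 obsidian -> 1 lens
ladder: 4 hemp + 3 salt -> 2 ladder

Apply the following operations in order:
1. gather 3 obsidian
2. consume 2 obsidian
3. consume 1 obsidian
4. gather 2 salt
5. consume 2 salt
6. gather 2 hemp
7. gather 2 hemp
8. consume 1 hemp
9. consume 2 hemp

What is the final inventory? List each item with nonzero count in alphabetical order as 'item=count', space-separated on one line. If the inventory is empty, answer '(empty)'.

Answer: hemp=1

Derivation:
After 1 (gather 3 obsidian): obsidian=3
After 2 (consume 2 obsidian): obsidian=1
After 3 (consume 1 obsidian): (empty)
After 4 (gather 2 salt): salt=2
After 5 (consume 2 salt): (empty)
After 6 (gather 2 hemp): hemp=2
After 7 (gather 2 hemp): hemp=4
After 8 (consume 1 hemp): hemp=3
After 9 (consume 2 hemp): hemp=1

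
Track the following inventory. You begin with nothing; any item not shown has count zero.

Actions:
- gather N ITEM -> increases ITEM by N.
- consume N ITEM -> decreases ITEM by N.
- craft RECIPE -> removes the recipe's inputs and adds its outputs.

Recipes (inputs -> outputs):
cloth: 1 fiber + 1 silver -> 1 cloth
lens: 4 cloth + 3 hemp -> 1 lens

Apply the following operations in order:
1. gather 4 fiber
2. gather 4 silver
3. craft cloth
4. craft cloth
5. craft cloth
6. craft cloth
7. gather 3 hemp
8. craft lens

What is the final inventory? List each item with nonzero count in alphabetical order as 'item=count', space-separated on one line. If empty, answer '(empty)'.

Answer: lens=1

Derivation:
After 1 (gather 4 fiber): fiber=4
After 2 (gather 4 silver): fiber=4 silver=4
After 3 (craft cloth): cloth=1 fiber=3 silver=3
After 4 (craft cloth): cloth=2 fiber=2 silver=2
After 5 (craft cloth): cloth=3 fiber=1 silver=1
After 6 (craft cloth): cloth=4
After 7 (gather 3 hemp): cloth=4 hemp=3
After 8 (craft lens): lens=1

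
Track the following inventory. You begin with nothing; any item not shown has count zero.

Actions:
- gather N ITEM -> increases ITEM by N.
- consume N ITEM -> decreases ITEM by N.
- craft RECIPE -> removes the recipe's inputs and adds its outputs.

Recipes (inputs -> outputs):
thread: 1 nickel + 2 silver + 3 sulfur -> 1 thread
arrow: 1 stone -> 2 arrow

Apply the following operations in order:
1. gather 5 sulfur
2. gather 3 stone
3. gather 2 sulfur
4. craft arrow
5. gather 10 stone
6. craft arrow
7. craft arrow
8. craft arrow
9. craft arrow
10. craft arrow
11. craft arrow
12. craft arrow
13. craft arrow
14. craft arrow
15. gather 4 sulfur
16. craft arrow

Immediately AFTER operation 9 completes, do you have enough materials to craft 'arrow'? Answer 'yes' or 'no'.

After 1 (gather 5 sulfur): sulfur=5
After 2 (gather 3 stone): stone=3 sulfur=5
After 3 (gather 2 sulfur): stone=3 sulfur=7
After 4 (craft arrow): arrow=2 stone=2 sulfur=7
After 5 (gather 10 stone): arrow=2 stone=12 sulfur=7
After 6 (craft arrow): arrow=4 stone=11 sulfur=7
After 7 (craft arrow): arrow=6 stone=10 sulfur=7
After 8 (craft arrow): arrow=8 stone=9 sulfur=7
After 9 (craft arrow): arrow=10 stone=8 sulfur=7

Answer: yes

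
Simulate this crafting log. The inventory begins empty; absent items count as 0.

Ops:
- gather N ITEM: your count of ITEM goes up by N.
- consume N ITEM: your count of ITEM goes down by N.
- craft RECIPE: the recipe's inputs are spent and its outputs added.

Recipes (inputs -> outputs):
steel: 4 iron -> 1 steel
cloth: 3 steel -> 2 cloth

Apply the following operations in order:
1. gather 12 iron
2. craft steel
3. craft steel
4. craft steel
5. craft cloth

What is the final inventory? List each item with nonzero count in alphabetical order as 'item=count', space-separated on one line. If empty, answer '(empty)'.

After 1 (gather 12 iron): iron=12
After 2 (craft steel): iron=8 steel=1
After 3 (craft steel): iron=4 steel=2
After 4 (craft steel): steel=3
After 5 (craft cloth): cloth=2

Answer: cloth=2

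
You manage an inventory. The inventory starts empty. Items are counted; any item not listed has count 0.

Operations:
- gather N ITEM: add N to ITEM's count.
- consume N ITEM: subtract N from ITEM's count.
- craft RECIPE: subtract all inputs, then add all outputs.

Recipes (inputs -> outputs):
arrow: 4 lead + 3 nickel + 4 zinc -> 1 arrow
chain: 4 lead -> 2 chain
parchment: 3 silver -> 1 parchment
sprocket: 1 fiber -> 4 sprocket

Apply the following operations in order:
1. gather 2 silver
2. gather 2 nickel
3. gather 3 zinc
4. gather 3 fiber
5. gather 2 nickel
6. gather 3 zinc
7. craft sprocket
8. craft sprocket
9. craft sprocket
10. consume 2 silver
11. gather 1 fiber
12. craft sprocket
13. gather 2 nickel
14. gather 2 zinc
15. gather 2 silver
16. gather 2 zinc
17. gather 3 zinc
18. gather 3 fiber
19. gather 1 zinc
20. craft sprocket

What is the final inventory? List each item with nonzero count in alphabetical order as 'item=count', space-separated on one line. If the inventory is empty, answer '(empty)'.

After 1 (gather 2 silver): silver=2
After 2 (gather 2 nickel): nickel=2 silver=2
After 3 (gather 3 zinc): nickel=2 silver=2 zinc=3
After 4 (gather 3 fiber): fiber=3 nickel=2 silver=2 zinc=3
After 5 (gather 2 nickel): fiber=3 nickel=4 silver=2 zinc=3
After 6 (gather 3 zinc): fiber=3 nickel=4 silver=2 zinc=6
After 7 (craft sprocket): fiber=2 nickel=4 silver=2 sprocket=4 zinc=6
After 8 (craft sprocket): fiber=1 nickel=4 silver=2 sprocket=8 zinc=6
After 9 (craft sprocket): nickel=4 silver=2 sprocket=12 zinc=6
After 10 (consume 2 silver): nickel=4 sprocket=12 zinc=6
After 11 (gather 1 fiber): fiber=1 nickel=4 sprocket=12 zinc=6
After 12 (craft sprocket): nickel=4 sprocket=16 zinc=6
After 13 (gather 2 nickel): nickel=6 sprocket=16 zinc=6
After 14 (gather 2 zinc): nickel=6 sprocket=16 zinc=8
After 15 (gather 2 silver): nickel=6 silver=2 sprocket=16 zinc=8
After 16 (gather 2 zinc): nickel=6 silver=2 sprocket=16 zinc=10
After 17 (gather 3 zinc): nickel=6 silver=2 sprocket=16 zinc=13
After 18 (gather 3 fiber): fiber=3 nickel=6 silver=2 sprocket=16 zinc=13
After 19 (gather 1 zinc): fiber=3 nickel=6 silver=2 sprocket=16 zinc=14
After 20 (craft sprocket): fiber=2 nickel=6 silver=2 sprocket=20 zinc=14

Answer: fiber=2 nickel=6 silver=2 sprocket=20 zinc=14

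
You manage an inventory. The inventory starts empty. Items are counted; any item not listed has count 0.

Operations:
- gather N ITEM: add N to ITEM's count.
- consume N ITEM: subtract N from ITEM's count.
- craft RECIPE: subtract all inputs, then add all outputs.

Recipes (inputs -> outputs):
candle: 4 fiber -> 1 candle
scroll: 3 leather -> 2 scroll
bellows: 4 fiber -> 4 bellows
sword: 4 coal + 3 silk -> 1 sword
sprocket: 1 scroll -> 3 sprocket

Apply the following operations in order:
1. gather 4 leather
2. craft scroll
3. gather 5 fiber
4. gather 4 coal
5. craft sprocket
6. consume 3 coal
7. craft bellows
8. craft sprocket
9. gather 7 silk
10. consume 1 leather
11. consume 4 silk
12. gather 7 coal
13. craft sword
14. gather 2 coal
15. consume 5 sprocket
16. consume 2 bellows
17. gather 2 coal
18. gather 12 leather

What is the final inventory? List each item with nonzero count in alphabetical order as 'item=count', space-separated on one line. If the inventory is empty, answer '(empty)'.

After 1 (gather 4 leather): leather=4
After 2 (craft scroll): leather=1 scroll=2
After 3 (gather 5 fiber): fiber=5 leather=1 scroll=2
After 4 (gather 4 coal): coal=4 fiber=5 leather=1 scroll=2
After 5 (craft sprocket): coal=4 fiber=5 leather=1 scroll=1 sprocket=3
After 6 (consume 3 coal): coal=1 fiber=5 leather=1 scroll=1 sprocket=3
After 7 (craft bellows): bellows=4 coal=1 fiber=1 leather=1 scroll=1 sprocket=3
After 8 (craft sprocket): bellows=4 coal=1 fiber=1 leather=1 sprocket=6
After 9 (gather 7 silk): bellows=4 coal=1 fiber=1 leather=1 silk=7 sprocket=6
After 10 (consume 1 leather): bellows=4 coal=1 fiber=1 silk=7 sprocket=6
After 11 (consume 4 silk): bellows=4 coal=1 fiber=1 silk=3 sprocket=6
After 12 (gather 7 coal): bellows=4 coal=8 fiber=1 silk=3 sprocket=6
After 13 (craft sword): bellows=4 coal=4 fiber=1 sprocket=6 sword=1
After 14 (gather 2 coal): bellows=4 coal=6 fiber=1 sprocket=6 sword=1
After 15 (consume 5 sprocket): bellows=4 coal=6 fiber=1 sprocket=1 sword=1
After 16 (consume 2 bellows): bellows=2 coal=6 fiber=1 sprocket=1 sword=1
After 17 (gather 2 coal): bellows=2 coal=8 fiber=1 sprocket=1 sword=1
After 18 (gather 12 leather): bellows=2 coal=8 fiber=1 leather=12 sprocket=1 sword=1

Answer: bellows=2 coal=8 fiber=1 leather=12 sprocket=1 sword=1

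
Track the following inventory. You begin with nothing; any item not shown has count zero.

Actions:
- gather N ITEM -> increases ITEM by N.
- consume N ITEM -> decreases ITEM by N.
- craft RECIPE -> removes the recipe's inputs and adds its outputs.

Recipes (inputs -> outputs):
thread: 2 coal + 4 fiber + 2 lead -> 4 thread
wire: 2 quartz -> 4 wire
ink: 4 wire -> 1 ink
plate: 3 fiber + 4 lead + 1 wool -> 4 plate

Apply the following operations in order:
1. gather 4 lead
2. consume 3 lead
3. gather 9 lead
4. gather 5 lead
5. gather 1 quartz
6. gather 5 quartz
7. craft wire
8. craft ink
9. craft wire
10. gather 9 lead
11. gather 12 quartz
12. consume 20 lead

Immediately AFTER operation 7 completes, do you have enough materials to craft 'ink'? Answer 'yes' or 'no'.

After 1 (gather 4 lead): lead=4
After 2 (consume 3 lead): lead=1
After 3 (gather 9 lead): lead=10
After 4 (gather 5 lead): lead=15
After 5 (gather 1 quartz): lead=15 quartz=1
After 6 (gather 5 quartz): lead=15 quartz=6
After 7 (craft wire): lead=15 quartz=4 wire=4

Answer: yes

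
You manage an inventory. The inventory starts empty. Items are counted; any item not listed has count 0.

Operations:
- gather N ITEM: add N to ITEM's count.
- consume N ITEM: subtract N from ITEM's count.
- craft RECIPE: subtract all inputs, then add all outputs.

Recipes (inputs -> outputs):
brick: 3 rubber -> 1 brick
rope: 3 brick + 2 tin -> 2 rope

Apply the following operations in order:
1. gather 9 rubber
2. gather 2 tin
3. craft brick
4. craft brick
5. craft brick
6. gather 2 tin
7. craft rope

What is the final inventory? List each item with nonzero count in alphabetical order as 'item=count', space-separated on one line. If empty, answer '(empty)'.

Answer: rope=2 tin=2

Derivation:
After 1 (gather 9 rubber): rubber=9
After 2 (gather 2 tin): rubber=9 tin=2
After 3 (craft brick): brick=1 rubber=6 tin=2
After 4 (craft brick): brick=2 rubber=3 tin=2
After 5 (craft brick): brick=3 tin=2
After 6 (gather 2 tin): brick=3 tin=4
After 7 (craft rope): rope=2 tin=2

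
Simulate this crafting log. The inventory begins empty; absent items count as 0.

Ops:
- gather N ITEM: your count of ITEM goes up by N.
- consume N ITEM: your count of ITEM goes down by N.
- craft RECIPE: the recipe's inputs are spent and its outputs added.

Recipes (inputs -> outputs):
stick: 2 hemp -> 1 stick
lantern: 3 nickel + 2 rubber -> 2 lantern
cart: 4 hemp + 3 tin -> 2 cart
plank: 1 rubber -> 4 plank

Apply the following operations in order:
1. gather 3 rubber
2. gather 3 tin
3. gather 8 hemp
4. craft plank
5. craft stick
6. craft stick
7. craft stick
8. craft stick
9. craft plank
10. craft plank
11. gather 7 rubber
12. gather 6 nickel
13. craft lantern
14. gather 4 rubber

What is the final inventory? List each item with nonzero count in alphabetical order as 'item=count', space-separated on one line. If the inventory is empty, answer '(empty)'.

Answer: lantern=2 nickel=3 plank=12 rubber=9 stick=4 tin=3

Derivation:
After 1 (gather 3 rubber): rubber=3
After 2 (gather 3 tin): rubber=3 tin=3
After 3 (gather 8 hemp): hemp=8 rubber=3 tin=3
After 4 (craft plank): hemp=8 plank=4 rubber=2 tin=3
After 5 (craft stick): hemp=6 plank=4 rubber=2 stick=1 tin=3
After 6 (craft stick): hemp=4 plank=4 rubber=2 stick=2 tin=3
After 7 (craft stick): hemp=2 plank=4 rubber=2 stick=3 tin=3
After 8 (craft stick): plank=4 rubber=2 stick=4 tin=3
After 9 (craft plank): plank=8 rubber=1 stick=4 tin=3
After 10 (craft plank): plank=12 stick=4 tin=3
After 11 (gather 7 rubber): plank=12 rubber=7 stick=4 tin=3
After 12 (gather 6 nickel): nickel=6 plank=12 rubber=7 stick=4 tin=3
After 13 (craft lantern): lantern=2 nickel=3 plank=12 rubber=5 stick=4 tin=3
After 14 (gather 4 rubber): lantern=2 nickel=3 plank=12 rubber=9 stick=4 tin=3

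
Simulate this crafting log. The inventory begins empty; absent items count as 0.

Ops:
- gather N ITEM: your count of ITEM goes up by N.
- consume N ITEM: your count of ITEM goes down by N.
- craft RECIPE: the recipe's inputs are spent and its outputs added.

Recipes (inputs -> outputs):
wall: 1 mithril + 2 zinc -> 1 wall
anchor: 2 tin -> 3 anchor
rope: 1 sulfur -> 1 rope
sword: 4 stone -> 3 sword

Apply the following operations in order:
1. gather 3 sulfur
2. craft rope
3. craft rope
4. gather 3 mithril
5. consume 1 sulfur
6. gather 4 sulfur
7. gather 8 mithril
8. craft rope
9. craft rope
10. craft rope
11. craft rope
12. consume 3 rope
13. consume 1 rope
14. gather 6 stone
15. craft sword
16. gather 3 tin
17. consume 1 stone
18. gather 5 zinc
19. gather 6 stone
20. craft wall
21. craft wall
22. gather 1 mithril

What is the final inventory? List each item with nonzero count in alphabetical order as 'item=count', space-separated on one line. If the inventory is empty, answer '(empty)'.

Answer: mithril=10 rope=2 stone=7 sword=3 tin=3 wall=2 zinc=1

Derivation:
After 1 (gather 3 sulfur): sulfur=3
After 2 (craft rope): rope=1 sulfur=2
After 3 (craft rope): rope=2 sulfur=1
After 4 (gather 3 mithril): mithril=3 rope=2 sulfur=1
After 5 (consume 1 sulfur): mithril=3 rope=2
After 6 (gather 4 sulfur): mithril=3 rope=2 sulfur=4
After 7 (gather 8 mithril): mithril=11 rope=2 sulfur=4
After 8 (craft rope): mithril=11 rope=3 sulfur=3
After 9 (craft rope): mithril=11 rope=4 sulfur=2
After 10 (craft rope): mithril=11 rope=5 sulfur=1
After 11 (craft rope): mithril=11 rope=6
After 12 (consume 3 rope): mithril=11 rope=3
After 13 (consume 1 rope): mithril=11 rope=2
After 14 (gather 6 stone): mithril=11 rope=2 stone=6
After 15 (craft sword): mithril=11 rope=2 stone=2 sword=3
After 16 (gather 3 tin): mithril=11 rope=2 stone=2 sword=3 tin=3
After 17 (consume 1 stone): mithril=11 rope=2 stone=1 sword=3 tin=3
After 18 (gather 5 zinc): mithril=11 rope=2 stone=1 sword=3 tin=3 zinc=5
After 19 (gather 6 stone): mithril=11 rope=2 stone=7 sword=3 tin=3 zinc=5
After 20 (craft wall): mithril=10 rope=2 stone=7 sword=3 tin=3 wall=1 zinc=3
After 21 (craft wall): mithril=9 rope=2 stone=7 sword=3 tin=3 wall=2 zinc=1
After 22 (gather 1 mithril): mithril=10 rope=2 stone=7 sword=3 tin=3 wall=2 zinc=1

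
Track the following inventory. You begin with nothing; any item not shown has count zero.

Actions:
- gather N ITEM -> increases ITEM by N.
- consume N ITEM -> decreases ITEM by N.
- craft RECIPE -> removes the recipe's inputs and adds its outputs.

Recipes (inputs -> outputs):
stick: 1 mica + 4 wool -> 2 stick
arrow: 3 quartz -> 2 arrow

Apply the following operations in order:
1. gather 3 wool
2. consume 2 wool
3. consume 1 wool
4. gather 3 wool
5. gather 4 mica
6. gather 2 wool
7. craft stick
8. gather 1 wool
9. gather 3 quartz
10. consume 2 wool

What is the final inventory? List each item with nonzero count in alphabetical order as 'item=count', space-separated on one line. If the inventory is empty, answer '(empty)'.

After 1 (gather 3 wool): wool=3
After 2 (consume 2 wool): wool=1
After 3 (consume 1 wool): (empty)
After 4 (gather 3 wool): wool=3
After 5 (gather 4 mica): mica=4 wool=3
After 6 (gather 2 wool): mica=4 wool=5
After 7 (craft stick): mica=3 stick=2 wool=1
After 8 (gather 1 wool): mica=3 stick=2 wool=2
After 9 (gather 3 quartz): mica=3 quartz=3 stick=2 wool=2
After 10 (consume 2 wool): mica=3 quartz=3 stick=2

Answer: mica=3 quartz=3 stick=2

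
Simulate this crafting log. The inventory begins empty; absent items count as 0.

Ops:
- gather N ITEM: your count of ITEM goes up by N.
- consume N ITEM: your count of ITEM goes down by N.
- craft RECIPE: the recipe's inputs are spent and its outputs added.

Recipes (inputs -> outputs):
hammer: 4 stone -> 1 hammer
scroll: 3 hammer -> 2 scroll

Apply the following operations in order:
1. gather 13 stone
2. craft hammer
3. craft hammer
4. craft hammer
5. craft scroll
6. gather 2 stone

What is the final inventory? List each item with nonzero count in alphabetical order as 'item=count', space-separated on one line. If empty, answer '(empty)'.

After 1 (gather 13 stone): stone=13
After 2 (craft hammer): hammer=1 stone=9
After 3 (craft hammer): hammer=2 stone=5
After 4 (craft hammer): hammer=3 stone=1
After 5 (craft scroll): scroll=2 stone=1
After 6 (gather 2 stone): scroll=2 stone=3

Answer: scroll=2 stone=3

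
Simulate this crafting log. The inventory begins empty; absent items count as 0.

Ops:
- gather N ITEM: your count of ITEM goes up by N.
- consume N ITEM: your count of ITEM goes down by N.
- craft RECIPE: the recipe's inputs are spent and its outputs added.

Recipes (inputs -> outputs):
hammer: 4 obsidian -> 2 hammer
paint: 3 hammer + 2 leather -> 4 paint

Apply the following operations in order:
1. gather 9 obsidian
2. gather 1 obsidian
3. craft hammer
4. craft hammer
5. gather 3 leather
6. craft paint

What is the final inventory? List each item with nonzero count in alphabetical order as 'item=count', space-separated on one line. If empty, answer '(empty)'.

Answer: hammer=1 leather=1 obsidian=2 paint=4

Derivation:
After 1 (gather 9 obsidian): obsidian=9
After 2 (gather 1 obsidian): obsidian=10
After 3 (craft hammer): hammer=2 obsidian=6
After 4 (craft hammer): hammer=4 obsidian=2
After 5 (gather 3 leather): hammer=4 leather=3 obsidian=2
After 6 (craft paint): hammer=1 leather=1 obsidian=2 paint=4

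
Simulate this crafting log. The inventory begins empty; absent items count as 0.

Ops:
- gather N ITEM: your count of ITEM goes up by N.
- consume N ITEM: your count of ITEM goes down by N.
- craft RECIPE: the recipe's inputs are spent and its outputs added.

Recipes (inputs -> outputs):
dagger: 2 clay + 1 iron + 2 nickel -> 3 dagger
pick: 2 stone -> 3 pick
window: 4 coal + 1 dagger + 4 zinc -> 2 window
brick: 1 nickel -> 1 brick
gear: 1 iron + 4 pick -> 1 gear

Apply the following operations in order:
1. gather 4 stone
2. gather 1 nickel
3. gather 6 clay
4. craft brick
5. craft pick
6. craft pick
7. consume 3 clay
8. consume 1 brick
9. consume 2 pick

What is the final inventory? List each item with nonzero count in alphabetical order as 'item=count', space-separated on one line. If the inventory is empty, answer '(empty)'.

Answer: clay=3 pick=4

Derivation:
After 1 (gather 4 stone): stone=4
After 2 (gather 1 nickel): nickel=1 stone=4
After 3 (gather 6 clay): clay=6 nickel=1 stone=4
After 4 (craft brick): brick=1 clay=6 stone=4
After 5 (craft pick): brick=1 clay=6 pick=3 stone=2
After 6 (craft pick): brick=1 clay=6 pick=6
After 7 (consume 3 clay): brick=1 clay=3 pick=6
After 8 (consume 1 brick): clay=3 pick=6
After 9 (consume 2 pick): clay=3 pick=4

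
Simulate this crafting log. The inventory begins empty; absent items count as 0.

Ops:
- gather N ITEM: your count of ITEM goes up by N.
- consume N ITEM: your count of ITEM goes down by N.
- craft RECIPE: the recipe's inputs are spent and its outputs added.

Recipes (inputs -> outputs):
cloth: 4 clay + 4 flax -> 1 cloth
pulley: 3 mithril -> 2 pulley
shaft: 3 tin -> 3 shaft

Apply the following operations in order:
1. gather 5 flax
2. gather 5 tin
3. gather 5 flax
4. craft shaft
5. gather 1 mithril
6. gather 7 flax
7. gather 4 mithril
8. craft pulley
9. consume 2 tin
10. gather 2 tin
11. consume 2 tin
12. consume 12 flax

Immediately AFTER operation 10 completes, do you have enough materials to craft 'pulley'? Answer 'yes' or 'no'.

After 1 (gather 5 flax): flax=5
After 2 (gather 5 tin): flax=5 tin=5
After 3 (gather 5 flax): flax=10 tin=5
After 4 (craft shaft): flax=10 shaft=3 tin=2
After 5 (gather 1 mithril): flax=10 mithril=1 shaft=3 tin=2
After 6 (gather 7 flax): flax=17 mithril=1 shaft=3 tin=2
After 7 (gather 4 mithril): flax=17 mithril=5 shaft=3 tin=2
After 8 (craft pulley): flax=17 mithril=2 pulley=2 shaft=3 tin=2
After 9 (consume 2 tin): flax=17 mithril=2 pulley=2 shaft=3
After 10 (gather 2 tin): flax=17 mithril=2 pulley=2 shaft=3 tin=2

Answer: no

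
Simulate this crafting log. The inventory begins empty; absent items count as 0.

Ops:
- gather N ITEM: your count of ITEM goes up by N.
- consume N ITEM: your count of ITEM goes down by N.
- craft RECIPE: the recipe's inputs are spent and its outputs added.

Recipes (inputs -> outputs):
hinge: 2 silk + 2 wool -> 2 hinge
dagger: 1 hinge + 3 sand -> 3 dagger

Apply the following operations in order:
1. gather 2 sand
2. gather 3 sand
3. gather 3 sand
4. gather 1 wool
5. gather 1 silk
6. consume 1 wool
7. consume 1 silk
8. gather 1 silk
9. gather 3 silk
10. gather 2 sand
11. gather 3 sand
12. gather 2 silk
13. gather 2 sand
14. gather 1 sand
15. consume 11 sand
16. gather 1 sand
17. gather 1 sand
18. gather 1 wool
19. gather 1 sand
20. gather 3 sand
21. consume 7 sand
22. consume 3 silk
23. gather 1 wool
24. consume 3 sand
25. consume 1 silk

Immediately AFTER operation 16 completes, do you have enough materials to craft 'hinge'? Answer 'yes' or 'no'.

Answer: no

Derivation:
After 1 (gather 2 sand): sand=2
After 2 (gather 3 sand): sand=5
After 3 (gather 3 sand): sand=8
After 4 (gather 1 wool): sand=8 wool=1
After 5 (gather 1 silk): sand=8 silk=1 wool=1
After 6 (consume 1 wool): sand=8 silk=1
After 7 (consume 1 silk): sand=8
After 8 (gather 1 silk): sand=8 silk=1
After 9 (gather 3 silk): sand=8 silk=4
After 10 (gather 2 sand): sand=10 silk=4
After 11 (gather 3 sand): sand=13 silk=4
After 12 (gather 2 silk): sand=13 silk=6
After 13 (gather 2 sand): sand=15 silk=6
After 14 (gather 1 sand): sand=16 silk=6
After 15 (consume 11 sand): sand=5 silk=6
After 16 (gather 1 sand): sand=6 silk=6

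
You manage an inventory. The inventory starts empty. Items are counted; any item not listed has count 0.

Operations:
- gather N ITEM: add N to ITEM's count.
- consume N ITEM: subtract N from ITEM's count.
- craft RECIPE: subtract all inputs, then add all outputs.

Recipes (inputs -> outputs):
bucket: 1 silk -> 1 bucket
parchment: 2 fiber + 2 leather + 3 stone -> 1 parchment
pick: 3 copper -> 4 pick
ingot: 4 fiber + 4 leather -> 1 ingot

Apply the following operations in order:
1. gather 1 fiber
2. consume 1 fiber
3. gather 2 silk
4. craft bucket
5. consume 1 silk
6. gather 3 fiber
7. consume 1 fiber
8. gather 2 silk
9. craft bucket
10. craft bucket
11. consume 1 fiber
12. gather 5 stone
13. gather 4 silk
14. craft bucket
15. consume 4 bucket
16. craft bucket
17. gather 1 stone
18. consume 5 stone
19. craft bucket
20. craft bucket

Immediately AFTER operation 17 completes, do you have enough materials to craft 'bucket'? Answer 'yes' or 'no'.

After 1 (gather 1 fiber): fiber=1
After 2 (consume 1 fiber): (empty)
After 3 (gather 2 silk): silk=2
After 4 (craft bucket): bucket=1 silk=1
After 5 (consume 1 silk): bucket=1
After 6 (gather 3 fiber): bucket=1 fiber=3
After 7 (consume 1 fiber): bucket=1 fiber=2
After 8 (gather 2 silk): bucket=1 fiber=2 silk=2
After 9 (craft bucket): bucket=2 fiber=2 silk=1
After 10 (craft bucket): bucket=3 fiber=2
After 11 (consume 1 fiber): bucket=3 fiber=1
After 12 (gather 5 stone): bucket=3 fiber=1 stone=5
After 13 (gather 4 silk): bucket=3 fiber=1 silk=4 stone=5
After 14 (craft bucket): bucket=4 fiber=1 silk=3 stone=5
After 15 (consume 4 bucket): fiber=1 silk=3 stone=5
After 16 (craft bucket): bucket=1 fiber=1 silk=2 stone=5
After 17 (gather 1 stone): bucket=1 fiber=1 silk=2 stone=6

Answer: yes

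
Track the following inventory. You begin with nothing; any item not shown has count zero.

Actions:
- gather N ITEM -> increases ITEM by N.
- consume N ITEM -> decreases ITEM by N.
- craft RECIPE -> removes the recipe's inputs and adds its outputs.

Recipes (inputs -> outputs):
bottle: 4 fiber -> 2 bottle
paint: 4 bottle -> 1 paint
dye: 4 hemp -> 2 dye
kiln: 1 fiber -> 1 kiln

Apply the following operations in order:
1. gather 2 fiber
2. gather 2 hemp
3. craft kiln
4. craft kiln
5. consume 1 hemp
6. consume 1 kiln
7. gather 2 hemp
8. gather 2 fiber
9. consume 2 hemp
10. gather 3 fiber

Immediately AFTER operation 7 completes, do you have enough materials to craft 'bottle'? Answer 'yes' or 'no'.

Answer: no

Derivation:
After 1 (gather 2 fiber): fiber=2
After 2 (gather 2 hemp): fiber=2 hemp=2
After 3 (craft kiln): fiber=1 hemp=2 kiln=1
After 4 (craft kiln): hemp=2 kiln=2
After 5 (consume 1 hemp): hemp=1 kiln=2
After 6 (consume 1 kiln): hemp=1 kiln=1
After 7 (gather 2 hemp): hemp=3 kiln=1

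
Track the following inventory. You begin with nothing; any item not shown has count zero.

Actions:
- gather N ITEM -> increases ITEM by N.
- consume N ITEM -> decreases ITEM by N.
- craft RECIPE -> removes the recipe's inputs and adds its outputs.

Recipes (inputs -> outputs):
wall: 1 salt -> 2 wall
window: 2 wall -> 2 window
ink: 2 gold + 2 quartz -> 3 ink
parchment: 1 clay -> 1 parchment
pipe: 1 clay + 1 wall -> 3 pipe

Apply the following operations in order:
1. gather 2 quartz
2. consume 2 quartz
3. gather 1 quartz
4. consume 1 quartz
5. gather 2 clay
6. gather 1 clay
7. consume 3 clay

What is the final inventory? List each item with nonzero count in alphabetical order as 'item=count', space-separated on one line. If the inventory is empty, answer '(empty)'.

Answer: (empty)

Derivation:
After 1 (gather 2 quartz): quartz=2
After 2 (consume 2 quartz): (empty)
After 3 (gather 1 quartz): quartz=1
After 4 (consume 1 quartz): (empty)
After 5 (gather 2 clay): clay=2
After 6 (gather 1 clay): clay=3
After 7 (consume 3 clay): (empty)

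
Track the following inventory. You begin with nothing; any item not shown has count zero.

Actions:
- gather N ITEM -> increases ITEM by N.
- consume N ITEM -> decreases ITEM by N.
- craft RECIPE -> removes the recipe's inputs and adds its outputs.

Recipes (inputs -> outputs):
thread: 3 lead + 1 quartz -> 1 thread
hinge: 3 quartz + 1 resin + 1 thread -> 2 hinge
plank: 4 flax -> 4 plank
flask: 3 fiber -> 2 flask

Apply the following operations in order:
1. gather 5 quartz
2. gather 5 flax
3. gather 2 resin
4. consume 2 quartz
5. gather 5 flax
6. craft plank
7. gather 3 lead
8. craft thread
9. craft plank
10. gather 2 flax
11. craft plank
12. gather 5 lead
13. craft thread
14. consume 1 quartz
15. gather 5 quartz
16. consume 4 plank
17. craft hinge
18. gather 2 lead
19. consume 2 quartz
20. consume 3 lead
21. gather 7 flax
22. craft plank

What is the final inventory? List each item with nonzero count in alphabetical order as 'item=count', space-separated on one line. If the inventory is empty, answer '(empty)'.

After 1 (gather 5 quartz): quartz=5
After 2 (gather 5 flax): flax=5 quartz=5
After 3 (gather 2 resin): flax=5 quartz=5 resin=2
After 4 (consume 2 quartz): flax=5 quartz=3 resin=2
After 5 (gather 5 flax): flax=10 quartz=3 resin=2
After 6 (craft plank): flax=6 plank=4 quartz=3 resin=2
After 7 (gather 3 lead): flax=6 lead=3 plank=4 quartz=3 resin=2
After 8 (craft thread): flax=6 plank=4 quartz=2 resin=2 thread=1
After 9 (craft plank): flax=2 plank=8 quartz=2 resin=2 thread=1
After 10 (gather 2 flax): flax=4 plank=8 quartz=2 resin=2 thread=1
After 11 (craft plank): plank=12 quartz=2 resin=2 thread=1
After 12 (gather 5 lead): lead=5 plank=12 quartz=2 resin=2 thread=1
After 13 (craft thread): lead=2 plank=12 quartz=1 resin=2 thread=2
After 14 (consume 1 quartz): lead=2 plank=12 resin=2 thread=2
After 15 (gather 5 quartz): lead=2 plank=12 quartz=5 resin=2 thread=2
After 16 (consume 4 plank): lead=2 plank=8 quartz=5 resin=2 thread=2
After 17 (craft hinge): hinge=2 lead=2 plank=8 quartz=2 resin=1 thread=1
After 18 (gather 2 lead): hinge=2 lead=4 plank=8 quartz=2 resin=1 thread=1
After 19 (consume 2 quartz): hinge=2 lead=4 plank=8 resin=1 thread=1
After 20 (consume 3 lead): hinge=2 lead=1 plank=8 resin=1 thread=1
After 21 (gather 7 flax): flax=7 hinge=2 lead=1 plank=8 resin=1 thread=1
After 22 (craft plank): flax=3 hinge=2 lead=1 plank=12 resin=1 thread=1

Answer: flax=3 hinge=2 lead=1 plank=12 resin=1 thread=1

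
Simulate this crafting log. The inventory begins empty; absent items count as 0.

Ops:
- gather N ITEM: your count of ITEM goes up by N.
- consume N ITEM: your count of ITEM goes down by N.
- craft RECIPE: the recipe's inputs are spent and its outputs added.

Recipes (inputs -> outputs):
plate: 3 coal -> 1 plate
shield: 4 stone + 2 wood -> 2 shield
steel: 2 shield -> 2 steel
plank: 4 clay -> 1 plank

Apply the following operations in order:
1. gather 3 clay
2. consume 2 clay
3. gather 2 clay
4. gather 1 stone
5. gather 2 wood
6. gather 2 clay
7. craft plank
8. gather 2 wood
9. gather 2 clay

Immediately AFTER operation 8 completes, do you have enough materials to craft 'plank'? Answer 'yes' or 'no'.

After 1 (gather 3 clay): clay=3
After 2 (consume 2 clay): clay=1
After 3 (gather 2 clay): clay=3
After 4 (gather 1 stone): clay=3 stone=1
After 5 (gather 2 wood): clay=3 stone=1 wood=2
After 6 (gather 2 clay): clay=5 stone=1 wood=2
After 7 (craft plank): clay=1 plank=1 stone=1 wood=2
After 8 (gather 2 wood): clay=1 plank=1 stone=1 wood=4

Answer: no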